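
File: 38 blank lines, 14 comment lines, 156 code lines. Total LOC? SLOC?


Total LOC = blank + comment + code
Total LOC = 38 + 14 + 156 = 208
SLOC (source only) = code = 156

Total LOC: 208, SLOC: 156


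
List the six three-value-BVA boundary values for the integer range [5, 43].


Range: [5, 43]
Boundaries: just below min, min, min+1, max-1, max, just above max
Values: [4, 5, 6, 42, 43, 44]

[4, 5, 6, 42, 43, 44]


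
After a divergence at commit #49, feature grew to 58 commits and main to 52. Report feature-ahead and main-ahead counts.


Common ancestor: commit #49
feature commits after divergence: 58 - 49 = 9
main commits after divergence: 52 - 49 = 3
feature is 9 commits ahead of main
main is 3 commits ahead of feature

feature ahead: 9, main ahead: 3


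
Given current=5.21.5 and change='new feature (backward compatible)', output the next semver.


Current: 5.21.5
Change category: 'new feature (backward compatible)' → minor bump
SemVer rule: minor bump → increment MINOR, reset PATCH to 0 (MAJOR unchanged)
New: 5.22.0

5.22.0


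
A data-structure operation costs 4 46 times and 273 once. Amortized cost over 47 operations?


Formula: Amortized cost = Total cost / Operations
Total cost = (46 * 4) + (1 * 273)
Total cost = 184 + 273 = 457
Amortized = 457 / 47 = 9.7234

9.7234


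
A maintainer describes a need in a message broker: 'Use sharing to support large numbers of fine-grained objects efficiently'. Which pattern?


This matches the Flyweight pattern

Flyweight


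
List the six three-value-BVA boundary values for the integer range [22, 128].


Range: [22, 128]
Boundaries: just below min, min, min+1, max-1, max, just above max
Values: [21, 22, 23, 127, 128, 129]

[21, 22, 23, 127, 128, 129]


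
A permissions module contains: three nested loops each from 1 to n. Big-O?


Reasoning: three levels of nesting over n
Complexity: O(n^3)

O(n^3)


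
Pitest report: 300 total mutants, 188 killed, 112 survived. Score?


Mutation score = killed / total * 100
Mutation score = 188 / 300 * 100
Mutation score = 62.67%

62.67%


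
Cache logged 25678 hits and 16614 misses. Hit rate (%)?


Formula: hit rate = hits / (hits + misses) * 100
hit rate = 25678 / (25678 + 16614) * 100
hit rate = 25678 / 42292 * 100
hit rate = 60.72%

60.72%


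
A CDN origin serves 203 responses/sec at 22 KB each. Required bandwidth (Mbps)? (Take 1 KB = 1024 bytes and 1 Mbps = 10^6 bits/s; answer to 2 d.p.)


Formula: Mbps = payload_bytes * RPS * 8 / 1e6
Payload per request = 22 KB = 22 * 1024 = 22528 bytes
Total bytes/sec = 22528 * 203 = 4573184
Total bits/sec = 4573184 * 8 = 36585472
Mbps = 36585472 / 1e6 = 36.59

36.59 Mbps


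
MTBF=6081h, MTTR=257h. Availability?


Availability = MTBF / (MTBF + MTTR)
Availability = 6081 / (6081 + 257)
Availability = 6081 / 6338
Availability = 95.9451%

95.9451%


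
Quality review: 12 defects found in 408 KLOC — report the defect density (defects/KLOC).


Defect density = defects / KLOC
Defect density = 12 / 408
Defect density = 0.029 defects/KLOC

0.029 defects/KLOC


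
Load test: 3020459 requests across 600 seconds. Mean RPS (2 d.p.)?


Formula: throughput = requests / seconds
throughput = 3020459 / 600
throughput = 5034.1 requests/second

5034.1 requests/second


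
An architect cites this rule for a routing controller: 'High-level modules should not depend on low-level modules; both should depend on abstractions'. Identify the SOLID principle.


This describes the Dependency Inversion Principle (DIP)

Dependency Inversion Principle (DIP)


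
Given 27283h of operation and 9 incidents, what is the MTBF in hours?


Formula: MTBF = Total operating time / Number of failures
MTBF = 27283 / 9
MTBF = 3031.44 hours

3031.44 hours


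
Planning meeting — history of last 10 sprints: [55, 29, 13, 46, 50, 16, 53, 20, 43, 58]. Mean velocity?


Formula: Avg velocity = Total points / Number of sprints
Points: [55, 29, 13, 46, 50, 16, 53, 20, 43, 58]
Sum = 55 + 29 + 13 + 46 + 50 + 16 + 53 + 20 + 43 + 58 = 383
Avg velocity = 383 / 10 = 38.3 points/sprint

38.3 points/sprint


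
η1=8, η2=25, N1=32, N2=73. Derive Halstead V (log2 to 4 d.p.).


Formula: V = N * log2(η), where N = N1 + N2 and η = η1 + η2
η = 8 + 25 = 33
N = 32 + 73 = 105
log2(33) ≈ 5.0444
V = 105 * 5.0444 = 529.66

529.66


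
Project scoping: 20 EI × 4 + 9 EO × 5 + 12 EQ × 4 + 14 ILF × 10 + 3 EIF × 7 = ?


UFP = EI*4 + EO*5 + EQ*4 + ILF*10 + EIF*7
UFP = 20*4 + 9*5 + 12*4 + 14*10 + 3*7
UFP = 80 + 45 + 48 + 140 + 21
UFP = 334

334


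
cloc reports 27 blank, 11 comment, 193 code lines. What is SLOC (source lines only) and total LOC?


Total LOC = blank + comment + code
Total LOC = 27 + 11 + 193 = 231
SLOC (source only) = code = 193

Total LOC: 231, SLOC: 193


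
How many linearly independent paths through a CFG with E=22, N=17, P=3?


Formula: V(G) = E - N + 2P
V(G) = 22 - 17 + 2*3
V(G) = 5 + 6
V(G) = 11

11


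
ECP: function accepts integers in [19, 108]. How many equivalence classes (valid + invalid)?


Valid range: [19, 108]
Class 1: x < 19 — invalid
Class 2: 19 ≤ x ≤ 108 — valid
Class 3: x > 108 — invalid
Total equivalence classes: 3

3 equivalence classes


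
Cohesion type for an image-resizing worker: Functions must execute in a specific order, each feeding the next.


Reasoning: Output of one is input to next
Type: Sequential cohesion

Sequential cohesion


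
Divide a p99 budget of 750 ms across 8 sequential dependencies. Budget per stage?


Formula: per_stage = total_budget / stages
per_stage = 750 / 8
per_stage = 93.75 ms

93.75 ms


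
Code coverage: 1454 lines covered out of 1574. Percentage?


Coverage = covered / total * 100
Coverage = 1454 / 1574 * 100
Coverage = 92.38%

92.38%


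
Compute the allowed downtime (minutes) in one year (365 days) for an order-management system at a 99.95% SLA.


Formula: allowed downtime = period * (100 - SLA) / 100
Period (year (365 days)) = 525600 minutes
Unavailability fraction = (100 - 99.95) / 100
Allowed downtime = 525600 * (100 - 99.95) / 100
Allowed downtime = 262.8 minutes

262.8 minutes


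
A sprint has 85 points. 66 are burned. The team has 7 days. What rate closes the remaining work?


Formula: Required rate = Remaining points / Days left
Remaining = 85 - 66 = 19 points
Required rate = 19 / 7 = 2.71 points/day

2.71 points/day


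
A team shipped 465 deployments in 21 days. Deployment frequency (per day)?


Formula: deployments per day = releases / days
= 465 / 21
= 22.143 deploys/day
(equivalently, 155.0 deploys/week)

22.143 deploys/day


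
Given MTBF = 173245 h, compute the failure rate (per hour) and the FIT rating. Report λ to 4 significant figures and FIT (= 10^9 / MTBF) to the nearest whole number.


Formula: λ = 1 / MTBF; FIT = λ × 1e9 = 1e9 / MTBF
λ = 1 / 173245 ≈ 5.772e-06 failures/hour
FIT = 1e9 / 173245 ≈ 5772 failures per 1e9 hours (nearest whole number)

λ = 5.772e-06 /h, FIT = 5772


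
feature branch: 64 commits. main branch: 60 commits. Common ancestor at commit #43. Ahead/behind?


Common ancestor: commit #43
feature commits after divergence: 64 - 43 = 21
main commits after divergence: 60 - 43 = 17
feature is 21 commits ahead of main
main is 17 commits ahead of feature

feature ahead: 21, main ahead: 17


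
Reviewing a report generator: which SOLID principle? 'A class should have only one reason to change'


This describes the Single Responsibility Principle (SRP)

Single Responsibility Principle (SRP)


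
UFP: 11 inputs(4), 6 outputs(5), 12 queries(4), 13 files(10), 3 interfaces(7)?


UFP = EI*4 + EO*5 + EQ*4 + ILF*10 + EIF*7
UFP = 11*4 + 6*5 + 12*4 + 13*10 + 3*7
UFP = 44 + 30 + 48 + 130 + 21
UFP = 273

273


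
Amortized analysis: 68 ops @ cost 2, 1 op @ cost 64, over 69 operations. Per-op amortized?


Formula: Amortized cost = Total cost / Operations
Total cost = (68 * 2) + (1 * 64)
Total cost = 136 + 64 = 200
Amortized = 200 / 69 = 2.8986

2.8986


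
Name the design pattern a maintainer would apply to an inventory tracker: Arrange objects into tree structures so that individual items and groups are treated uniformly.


This matches the Composite pattern

Composite


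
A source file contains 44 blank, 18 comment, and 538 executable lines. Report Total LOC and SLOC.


Total LOC = blank + comment + code
Total LOC = 44 + 18 + 538 = 600
SLOC (source only) = code = 538

Total LOC: 600, SLOC: 538


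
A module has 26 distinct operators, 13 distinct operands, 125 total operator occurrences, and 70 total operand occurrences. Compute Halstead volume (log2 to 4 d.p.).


Formula: V = N * log2(η), where N = N1 + N2 and η = η1 + η2
η = 26 + 13 = 39
N = 125 + 70 = 195
log2(39) ≈ 5.2854
V = 195 * 5.2854 = 1030.65

1030.65


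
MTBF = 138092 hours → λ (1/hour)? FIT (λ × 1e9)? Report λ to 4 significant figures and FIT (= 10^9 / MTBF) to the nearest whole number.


Formula: λ = 1 / MTBF; FIT = λ × 1e9 = 1e9 / MTBF
λ = 1 / 138092 ≈ 7.242e-06 failures/hour
FIT = 1e9 / 138092 ≈ 7242 failures per 1e9 hours (nearest whole number)

λ = 7.242e-06 /h, FIT = 7242


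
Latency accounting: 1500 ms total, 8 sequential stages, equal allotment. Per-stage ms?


Formula: per_stage = total_budget / stages
per_stage = 1500 / 8
per_stage = 187.5 ms

187.5 ms


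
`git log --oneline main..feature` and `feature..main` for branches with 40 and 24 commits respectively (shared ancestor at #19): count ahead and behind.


Common ancestor: commit #19
feature commits after divergence: 40 - 19 = 21
main commits after divergence: 24 - 19 = 5
feature is 21 commits ahead of main
main is 5 commits ahead of feature

feature ahead: 21, main ahead: 5


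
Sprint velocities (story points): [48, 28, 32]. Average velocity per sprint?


Formula: Avg velocity = Total points / Number of sprints
Points: [48, 28, 32]
Sum = 48 + 28 + 32 = 108
Avg velocity = 108 / 3 = 36.0 points/sprint

36.0 points/sprint


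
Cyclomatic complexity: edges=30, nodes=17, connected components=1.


Formula: V(G) = E - N + 2P
V(G) = 30 - 17 + 2*1
V(G) = 13 + 2
V(G) = 15

15


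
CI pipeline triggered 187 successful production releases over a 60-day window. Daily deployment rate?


Formula: deployments per day = releases / days
= 187 / 60
= 3.117 deploys/day
(equivalently, 21.82 deploys/week)

3.117 deploys/day


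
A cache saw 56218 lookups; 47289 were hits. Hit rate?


Formula: hit rate = hits / (hits + misses) * 100
hit rate = 47289 / (47289 + 8929) * 100
hit rate = 47289 / 56218 * 100
hit rate = 84.12%

84.12%


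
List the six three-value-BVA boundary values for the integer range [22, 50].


Range: [22, 50]
Boundaries: just below min, min, min+1, max-1, max, just above max
Values: [21, 22, 23, 49, 50, 51]

[21, 22, 23, 49, 50, 51]


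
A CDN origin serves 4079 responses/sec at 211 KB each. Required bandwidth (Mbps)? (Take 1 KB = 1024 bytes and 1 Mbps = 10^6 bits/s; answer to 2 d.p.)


Formula: Mbps = payload_bytes * RPS * 8 / 1e6
Payload per request = 211 KB = 211 * 1024 = 216064 bytes
Total bytes/sec = 216064 * 4079 = 881325056
Total bits/sec = 881325056 * 8 = 7050600448
Mbps = 7050600448 / 1e6 = 7050.6

7050.6 Mbps


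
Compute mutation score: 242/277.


Mutation score = killed / total * 100
Mutation score = 242 / 277 * 100
Mutation score = 87.36%

87.36%


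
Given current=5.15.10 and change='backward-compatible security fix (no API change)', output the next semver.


Current: 5.15.10
Change category: 'backward-compatible security fix (no API change)' → patch bump
SemVer rule: patch bump → increment PATCH (MAJOR and MINOR unchanged)
New: 5.15.11

5.15.11


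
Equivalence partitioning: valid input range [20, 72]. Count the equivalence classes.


Valid range: [20, 72]
Class 1: x < 20 — invalid
Class 2: 20 ≤ x ≤ 72 — valid
Class 3: x > 72 — invalid
Total equivalence classes: 3

3 equivalence classes


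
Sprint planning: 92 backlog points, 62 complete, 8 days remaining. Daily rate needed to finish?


Formula: Required rate = Remaining points / Days left
Remaining = 92 - 62 = 30 points
Required rate = 30 / 8 = 3.75 points/day

3.75 points/day


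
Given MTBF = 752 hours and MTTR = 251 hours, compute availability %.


Availability = MTBF / (MTBF + MTTR)
Availability = 752 / (752 + 251)
Availability = 752 / 1003
Availability = 74.9751%

74.9751%


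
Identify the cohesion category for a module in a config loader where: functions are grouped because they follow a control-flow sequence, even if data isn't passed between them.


Reasoning: Grouped by order of execution within a routine, not by data flow
Type: Procedural cohesion

Procedural cohesion


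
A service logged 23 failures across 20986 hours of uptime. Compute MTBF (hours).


Formula: MTBF = Total operating time / Number of failures
MTBF = 20986 / 23
MTBF = 912.43 hours

912.43 hours


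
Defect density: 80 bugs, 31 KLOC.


Defect density = defects / KLOC
Defect density = 80 / 31
Defect density = 2.581 defects/KLOC

2.581 defects/KLOC


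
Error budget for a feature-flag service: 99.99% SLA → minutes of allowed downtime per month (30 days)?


Formula: allowed downtime = period * (100 - SLA) / 100
Period (month (30 days)) = 43200 minutes
Unavailability fraction = (100 - 99.99) / 100
Allowed downtime = 43200 * (100 - 99.99) / 100
Allowed downtime = 4.32 minutes

4.32 minutes


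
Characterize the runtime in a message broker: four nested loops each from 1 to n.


Reasoning: four levels of nesting
Complexity: O(n^4)

O(n^4)


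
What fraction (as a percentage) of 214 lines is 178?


Coverage = covered / total * 100
Coverage = 178 / 214 * 100
Coverage = 83.18%

83.18%


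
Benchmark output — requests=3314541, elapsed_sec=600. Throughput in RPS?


Formula: throughput = requests / seconds
throughput = 3314541 / 600
throughput = 5524.24 requests/second

5524.24 requests/second


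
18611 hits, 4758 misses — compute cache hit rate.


Formula: hit rate = hits / (hits + misses) * 100
hit rate = 18611 / (18611 + 4758) * 100
hit rate = 18611 / 23369 * 100
hit rate = 79.64%

79.64%


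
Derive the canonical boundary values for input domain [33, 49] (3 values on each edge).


Range: [33, 49]
Boundaries: just below min, min, min+1, max-1, max, just above max
Values: [32, 33, 34, 48, 49, 50]

[32, 33, 34, 48, 49, 50]


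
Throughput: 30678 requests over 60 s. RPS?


Formula: throughput = requests / seconds
throughput = 30678 / 60
throughput = 511.3 requests/second

511.3 requests/second


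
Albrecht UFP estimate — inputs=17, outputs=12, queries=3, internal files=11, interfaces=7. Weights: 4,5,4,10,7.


UFP = EI*4 + EO*5 + EQ*4 + ILF*10 + EIF*7
UFP = 17*4 + 12*5 + 3*4 + 11*10 + 7*7
UFP = 68 + 60 + 12 + 110 + 49
UFP = 299

299


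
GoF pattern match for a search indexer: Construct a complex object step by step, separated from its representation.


This matches the Builder pattern

Builder


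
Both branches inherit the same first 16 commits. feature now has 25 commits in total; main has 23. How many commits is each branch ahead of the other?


Common ancestor: commit #16
feature commits after divergence: 25 - 16 = 9
main commits after divergence: 23 - 16 = 7
feature is 9 commits ahead of main
main is 7 commits ahead of feature

feature ahead: 9, main ahead: 7


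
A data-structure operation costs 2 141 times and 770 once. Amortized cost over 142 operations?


Formula: Amortized cost = Total cost / Operations
Total cost = (141 * 2) + (1 * 770)
Total cost = 282 + 770 = 1052
Amortized = 1052 / 142 = 7.4085

7.4085


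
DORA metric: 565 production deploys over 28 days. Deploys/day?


Formula: deployments per day = releases / days
= 565 / 28
= 20.179 deploys/day
(equivalently, 141.25 deploys/week)

20.179 deploys/day


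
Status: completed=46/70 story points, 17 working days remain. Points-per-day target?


Formula: Required rate = Remaining points / Days left
Remaining = 70 - 46 = 24 points
Required rate = 24 / 17 = 1.41 points/day

1.41 points/day


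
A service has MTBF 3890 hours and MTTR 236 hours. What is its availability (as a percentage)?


Availability = MTBF / (MTBF + MTTR)
Availability = 3890 / (3890 + 236)
Availability = 3890 / 4126
Availability = 94.2802%

94.2802%


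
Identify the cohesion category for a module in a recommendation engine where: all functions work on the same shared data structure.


Reasoning: Functions share data
Type: Communicational cohesion

Communicational cohesion


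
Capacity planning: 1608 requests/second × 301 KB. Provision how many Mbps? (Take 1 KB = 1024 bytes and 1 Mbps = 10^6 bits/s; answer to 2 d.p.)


Formula: Mbps = payload_bytes * RPS * 8 / 1e6
Payload per request = 301 KB = 301 * 1024 = 308224 bytes
Total bytes/sec = 308224 * 1608 = 495624192
Total bits/sec = 495624192 * 8 = 3964993536
Mbps = 3964993536 / 1e6 = 3964.99

3964.99 Mbps


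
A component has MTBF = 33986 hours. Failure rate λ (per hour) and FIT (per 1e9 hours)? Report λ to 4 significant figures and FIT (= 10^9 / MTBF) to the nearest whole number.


Formula: λ = 1 / MTBF; FIT = λ × 1e9 = 1e9 / MTBF
λ = 1 / 33986 ≈ 2.942e-05 failures/hour
FIT = 1e9 / 33986 ≈ 29424 failures per 1e9 hours (nearest whole number)

λ = 2.942e-05 /h, FIT = 29424


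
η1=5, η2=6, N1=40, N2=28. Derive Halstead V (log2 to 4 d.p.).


Formula: V = N * log2(η), where N = N1 + N2 and η = η1 + η2
η = 5 + 6 = 11
N = 40 + 28 = 68
log2(11) ≈ 3.4594
V = 68 * 3.4594 = 235.24

235.24


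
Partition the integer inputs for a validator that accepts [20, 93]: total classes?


Valid range: [20, 93]
Class 1: x < 20 — invalid
Class 2: 20 ≤ x ≤ 93 — valid
Class 3: x > 93 — invalid
Total equivalence classes: 3

3 equivalence classes


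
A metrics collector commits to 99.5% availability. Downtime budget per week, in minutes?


Formula: allowed downtime = period * (100 - SLA) / 100
Period (week) = 10080 minutes
Unavailability fraction = (100 - 99.5) / 100
Allowed downtime = 10080 * (100 - 99.5) / 100
Allowed downtime = 50.4 minutes

50.4 minutes


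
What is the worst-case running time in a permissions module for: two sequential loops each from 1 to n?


Reasoning: sequential dominates: O(n) + O(n) = O(n)
Complexity: O(n)

O(n)


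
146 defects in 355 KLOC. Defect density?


Defect density = defects / KLOC
Defect density = 146 / 355
Defect density = 0.411 defects/KLOC

0.411 defects/KLOC


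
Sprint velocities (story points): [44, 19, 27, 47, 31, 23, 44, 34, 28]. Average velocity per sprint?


Formula: Avg velocity = Total points / Number of sprints
Points: [44, 19, 27, 47, 31, 23, 44, 34, 28]
Sum = 44 + 19 + 27 + 47 + 31 + 23 + 44 + 34 + 28 = 297
Avg velocity = 297 / 9 = 33.0 points/sprint

33.0 points/sprint


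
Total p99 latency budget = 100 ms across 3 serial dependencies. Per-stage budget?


Formula: per_stage = total_budget / stages
per_stage = 100 / 3
per_stage = 33.33 ms

33.33 ms


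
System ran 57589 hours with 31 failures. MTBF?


Formula: MTBF = Total operating time / Number of failures
MTBF = 57589 / 31
MTBF = 1857.71 hours

1857.71 hours


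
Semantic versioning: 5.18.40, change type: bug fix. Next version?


Current: 5.18.40
Change category: 'bug fix' → patch bump
SemVer rule: patch bump → increment PATCH (MAJOR and MINOR unchanged)
New: 5.18.41

5.18.41


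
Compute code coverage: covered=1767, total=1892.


Coverage = covered / total * 100
Coverage = 1767 / 1892 * 100
Coverage = 93.39%

93.39%


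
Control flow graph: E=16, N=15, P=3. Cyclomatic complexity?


Formula: V(G) = E - N + 2P
V(G) = 16 - 15 + 2*3
V(G) = 1 + 6
V(G) = 7

7


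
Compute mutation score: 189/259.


Mutation score = killed / total * 100
Mutation score = 189 / 259 * 100
Mutation score = 72.97%

72.97%


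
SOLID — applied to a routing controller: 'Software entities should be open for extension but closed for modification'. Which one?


This describes the Open/Closed Principle (OCP)

Open/Closed Principle (OCP)


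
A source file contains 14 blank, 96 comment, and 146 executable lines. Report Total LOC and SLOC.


Total LOC = blank + comment + code
Total LOC = 14 + 96 + 146 = 256
SLOC (source only) = code = 146

Total LOC: 256, SLOC: 146


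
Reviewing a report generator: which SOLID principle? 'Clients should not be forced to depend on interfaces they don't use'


This describes the Interface Segregation Principle (ISP)

Interface Segregation Principle (ISP)


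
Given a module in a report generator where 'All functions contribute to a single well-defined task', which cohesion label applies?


Reasoning: Best: single purpose
Type: Functional cohesion

Functional cohesion


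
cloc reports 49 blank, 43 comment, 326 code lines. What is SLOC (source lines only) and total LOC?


Total LOC = blank + comment + code
Total LOC = 49 + 43 + 326 = 418
SLOC (source only) = code = 326

Total LOC: 418, SLOC: 326


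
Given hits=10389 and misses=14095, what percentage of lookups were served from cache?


Formula: hit rate = hits / (hits + misses) * 100
hit rate = 10389 / (10389 + 14095) * 100
hit rate = 10389 / 24484 * 100
hit rate = 42.43%

42.43%


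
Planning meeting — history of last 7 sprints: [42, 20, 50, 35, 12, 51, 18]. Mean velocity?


Formula: Avg velocity = Total points / Number of sprints
Points: [42, 20, 50, 35, 12, 51, 18]
Sum = 42 + 20 + 50 + 35 + 12 + 51 + 18 = 228
Avg velocity = 228 / 7 = 32.57 points/sprint

32.57 points/sprint


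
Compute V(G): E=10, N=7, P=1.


Formula: V(G) = E - N + 2P
V(G) = 10 - 7 + 2*1
V(G) = 3 + 2
V(G) = 5

5


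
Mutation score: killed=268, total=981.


Mutation score = killed / total * 100
Mutation score = 268 / 981 * 100
Mutation score = 27.32%

27.32%


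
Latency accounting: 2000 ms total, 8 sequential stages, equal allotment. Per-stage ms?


Formula: per_stage = total_budget / stages
per_stage = 2000 / 8
per_stage = 250.0 ms

250.0 ms


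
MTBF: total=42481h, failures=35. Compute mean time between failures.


Formula: MTBF = Total operating time / Number of failures
MTBF = 42481 / 35
MTBF = 1213.74 hours

1213.74 hours


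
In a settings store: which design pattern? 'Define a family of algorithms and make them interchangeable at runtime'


This matches the Strategy pattern

Strategy


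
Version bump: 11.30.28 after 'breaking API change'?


Current: 11.30.28
Change category: 'breaking API change' → major bump
SemVer rule: major bump → increment MAJOR, reset MINOR and PATCH to 0
New: 12.0.0

12.0.0


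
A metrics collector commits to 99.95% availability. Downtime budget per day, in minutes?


Formula: allowed downtime = period * (100 - SLA) / 100
Period (day) = 1440 minutes
Unavailability fraction = (100 - 99.95) / 100
Allowed downtime = 1440 * (100 - 99.95) / 100
Allowed downtime = 0.72 minutes

0.72 minutes


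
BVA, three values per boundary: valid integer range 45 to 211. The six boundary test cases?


Range: [45, 211]
Boundaries: just below min, min, min+1, max-1, max, just above max
Values: [44, 45, 46, 210, 211, 212]

[44, 45, 46, 210, 211, 212]


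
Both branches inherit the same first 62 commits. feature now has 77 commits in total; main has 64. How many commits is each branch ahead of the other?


Common ancestor: commit #62
feature commits after divergence: 77 - 62 = 15
main commits after divergence: 64 - 62 = 2
feature is 15 commits ahead of main
main is 2 commits ahead of feature

feature ahead: 15, main ahead: 2


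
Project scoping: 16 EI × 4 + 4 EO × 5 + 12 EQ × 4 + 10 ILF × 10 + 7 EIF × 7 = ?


UFP = EI*4 + EO*5 + EQ*4 + ILF*10 + EIF*7
UFP = 16*4 + 4*5 + 12*4 + 10*10 + 7*7
UFP = 64 + 20 + 48 + 100 + 49
UFP = 281

281


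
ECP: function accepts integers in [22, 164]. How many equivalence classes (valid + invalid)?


Valid range: [22, 164]
Class 1: x < 22 — invalid
Class 2: 22 ≤ x ≤ 164 — valid
Class 3: x > 164 — invalid
Total equivalence classes: 3

3 equivalence classes


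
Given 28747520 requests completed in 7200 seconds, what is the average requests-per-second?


Formula: throughput = requests / seconds
throughput = 28747520 / 7200
throughput = 3992.71 requests/second

3992.71 requests/second


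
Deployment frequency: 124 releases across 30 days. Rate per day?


Formula: deployments per day = releases / days
= 124 / 30
= 4.133 deploys/day
(equivalently, 28.93 deploys/week)

4.133 deploys/day


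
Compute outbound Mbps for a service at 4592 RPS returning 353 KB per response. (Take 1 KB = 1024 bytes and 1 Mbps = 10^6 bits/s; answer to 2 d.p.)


Formula: Mbps = payload_bytes * RPS * 8 / 1e6
Payload per request = 353 KB = 353 * 1024 = 361472 bytes
Total bytes/sec = 361472 * 4592 = 1659879424
Total bits/sec = 1659879424 * 8 = 13279035392
Mbps = 13279035392 / 1e6 = 13279.04

13279.04 Mbps


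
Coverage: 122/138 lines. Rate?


Coverage = covered / total * 100
Coverage = 122 / 138 * 100
Coverage = 88.41%

88.41%


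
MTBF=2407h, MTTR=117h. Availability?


Availability = MTBF / (MTBF + MTTR)
Availability = 2407 / (2407 + 117)
Availability = 2407 / 2524
Availability = 95.3645%

95.3645%


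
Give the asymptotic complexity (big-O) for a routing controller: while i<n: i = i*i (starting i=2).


Reasoning: squaring drives double-exponential growth; iterations ~ log log n
Complexity: O(log log n)

O(log log n)


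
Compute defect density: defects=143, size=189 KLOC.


Defect density = defects / KLOC
Defect density = 143 / 189
Defect density = 0.757 defects/KLOC

0.757 defects/KLOC


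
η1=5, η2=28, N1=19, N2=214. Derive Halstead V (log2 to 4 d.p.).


Formula: V = N * log2(η), where N = N1 + N2 and η = η1 + η2
η = 5 + 28 = 33
N = 19 + 214 = 233
log2(33) ≈ 5.0444
V = 233 * 5.0444 = 1175.35

1175.35


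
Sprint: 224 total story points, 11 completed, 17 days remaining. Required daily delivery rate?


Formula: Required rate = Remaining points / Days left
Remaining = 224 - 11 = 213 points
Required rate = 213 / 17 = 12.53 points/day

12.53 points/day


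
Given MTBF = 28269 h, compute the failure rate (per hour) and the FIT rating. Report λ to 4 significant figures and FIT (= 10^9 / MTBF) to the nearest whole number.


Formula: λ = 1 / MTBF; FIT = λ × 1e9 = 1e9 / MTBF
λ = 1 / 28269 ≈ 3.537e-05 failures/hour
FIT = 1e9 / 28269 ≈ 35374 failures per 1e9 hours (nearest whole number)

λ = 3.537e-05 /h, FIT = 35374


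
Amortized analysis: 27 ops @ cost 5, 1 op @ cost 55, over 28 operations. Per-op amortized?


Formula: Amortized cost = Total cost / Operations
Total cost = (27 * 5) + (1 * 55)
Total cost = 135 + 55 = 190
Amortized = 190 / 28 = 6.7857

6.7857


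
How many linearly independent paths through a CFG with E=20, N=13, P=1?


Formula: V(G) = E - N + 2P
V(G) = 20 - 13 + 2*1
V(G) = 7 + 2
V(G) = 9

9


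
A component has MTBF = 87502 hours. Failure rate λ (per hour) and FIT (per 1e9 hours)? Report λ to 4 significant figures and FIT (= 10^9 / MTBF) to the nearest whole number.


Formula: λ = 1 / MTBF; FIT = λ × 1e9 = 1e9 / MTBF
λ = 1 / 87502 ≈ 1.143e-05 failures/hour
FIT = 1e9 / 87502 ≈ 11428 failures per 1e9 hours (nearest whole number)

λ = 1.143e-05 /h, FIT = 11428


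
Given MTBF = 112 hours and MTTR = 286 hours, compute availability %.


Availability = MTBF / (MTBF + MTTR)
Availability = 112 / (112 + 286)
Availability = 112 / 398
Availability = 28.1407%

28.1407%


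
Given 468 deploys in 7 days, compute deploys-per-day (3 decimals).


Formula: deployments per day = releases / days
= 468 / 7
= 66.857 deploys/day
(equivalently, 468.0 deploys/week)

66.857 deploys/day


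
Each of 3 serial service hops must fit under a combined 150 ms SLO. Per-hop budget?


Formula: per_stage = total_budget / stages
per_stage = 150 / 3
per_stage = 50.0 ms

50.0 ms


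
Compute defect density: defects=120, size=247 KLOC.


Defect density = defects / KLOC
Defect density = 120 / 247
Defect density = 0.486 defects/KLOC

0.486 defects/KLOC


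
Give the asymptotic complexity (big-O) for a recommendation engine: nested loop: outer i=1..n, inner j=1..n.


Reasoning: n iterations times n iterations
Complexity: O(n^2)

O(n^2)


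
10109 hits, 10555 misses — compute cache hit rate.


Formula: hit rate = hits / (hits + misses) * 100
hit rate = 10109 / (10109 + 10555) * 100
hit rate = 10109 / 20664 * 100
hit rate = 48.92%

48.92%


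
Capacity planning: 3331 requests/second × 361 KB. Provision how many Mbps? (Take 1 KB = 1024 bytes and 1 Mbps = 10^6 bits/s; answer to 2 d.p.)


Formula: Mbps = payload_bytes * RPS * 8 / 1e6
Payload per request = 361 KB = 361 * 1024 = 369664 bytes
Total bytes/sec = 369664 * 3331 = 1231350784
Total bits/sec = 1231350784 * 8 = 9850806272
Mbps = 9850806272 / 1e6 = 9850.81

9850.81 Mbps


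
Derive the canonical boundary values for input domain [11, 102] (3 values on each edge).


Range: [11, 102]
Boundaries: just below min, min, min+1, max-1, max, just above max
Values: [10, 11, 12, 101, 102, 103]

[10, 11, 12, 101, 102, 103]


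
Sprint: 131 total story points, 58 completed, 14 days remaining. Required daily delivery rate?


Formula: Required rate = Remaining points / Days left
Remaining = 131 - 58 = 73 points
Required rate = 73 / 14 = 5.21 points/day

5.21 points/day


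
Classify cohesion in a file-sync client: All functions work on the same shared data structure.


Reasoning: Functions share data
Type: Communicational cohesion

Communicational cohesion


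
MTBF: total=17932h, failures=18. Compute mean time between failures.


Formula: MTBF = Total operating time / Number of failures
MTBF = 17932 / 18
MTBF = 996.22 hours

996.22 hours


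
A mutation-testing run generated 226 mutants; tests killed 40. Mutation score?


Mutation score = killed / total * 100
Mutation score = 40 / 226 * 100
Mutation score = 17.7%

17.7%


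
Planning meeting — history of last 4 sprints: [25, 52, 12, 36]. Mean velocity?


Formula: Avg velocity = Total points / Number of sprints
Points: [25, 52, 12, 36]
Sum = 25 + 52 + 12 + 36 = 125
Avg velocity = 125 / 4 = 31.25 points/sprint

31.25 points/sprint


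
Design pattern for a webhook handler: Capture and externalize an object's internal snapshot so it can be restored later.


This matches the Memento pattern

Memento


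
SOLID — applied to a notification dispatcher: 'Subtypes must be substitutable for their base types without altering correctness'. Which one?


This describes the Liskov Substitution Principle (LSP)

Liskov Substitution Principle (LSP)


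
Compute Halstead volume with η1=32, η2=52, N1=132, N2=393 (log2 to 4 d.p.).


Formula: V = N * log2(η), where N = N1 + N2 and η = η1 + η2
η = 32 + 52 = 84
N = 132 + 393 = 525
log2(84) ≈ 6.3923
V = 525 * 6.3923 = 3355.96

3355.96


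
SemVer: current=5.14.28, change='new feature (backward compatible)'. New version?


Current: 5.14.28
Change category: 'new feature (backward compatible)' → minor bump
SemVer rule: minor bump → increment MINOR, reset PATCH to 0 (MAJOR unchanged)
New: 5.15.0

5.15.0


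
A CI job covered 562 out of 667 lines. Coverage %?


Coverage = covered / total * 100
Coverage = 562 / 667 * 100
Coverage = 84.26%

84.26%


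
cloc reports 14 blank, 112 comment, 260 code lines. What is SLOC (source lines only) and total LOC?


Total LOC = blank + comment + code
Total LOC = 14 + 112 + 260 = 386
SLOC (source only) = code = 260

Total LOC: 386, SLOC: 260


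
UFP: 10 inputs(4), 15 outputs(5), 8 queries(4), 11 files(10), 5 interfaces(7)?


UFP = EI*4 + EO*5 + EQ*4 + ILF*10 + EIF*7
UFP = 10*4 + 15*5 + 8*4 + 11*10 + 5*7
UFP = 40 + 75 + 32 + 110 + 35
UFP = 292

292


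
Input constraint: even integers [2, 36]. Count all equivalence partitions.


Constraint: even integers in [2, 36]
Class 1: x < 2 — out-of-range invalid
Class 2: x in [2,36] but odd — wrong type invalid
Class 3: x in [2,36] and even — valid
Class 4: x > 36 — out-of-range invalid
Total equivalence classes: 4

4 equivalence classes


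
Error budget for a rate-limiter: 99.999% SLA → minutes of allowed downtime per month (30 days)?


Formula: allowed downtime = period * (100 - SLA) / 100
Period (month (30 days)) = 43200 minutes
Unavailability fraction = (100 - 99.999) / 100
Allowed downtime = 43200 * (100 - 99.999) / 100
Allowed downtime = 0.432 minutes

0.432 minutes


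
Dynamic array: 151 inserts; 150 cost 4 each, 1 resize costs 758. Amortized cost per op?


Formula: Amortized cost = Total cost / Operations
Total cost = (150 * 4) + (1 * 758)
Total cost = 600 + 758 = 1358
Amortized = 1358 / 151 = 8.9934

8.9934


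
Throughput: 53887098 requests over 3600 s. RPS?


Formula: throughput = requests / seconds
throughput = 53887098 / 3600
throughput = 14968.64 requests/second

14968.64 requests/second


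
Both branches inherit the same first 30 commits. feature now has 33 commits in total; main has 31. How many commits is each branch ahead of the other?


Common ancestor: commit #30
feature commits after divergence: 33 - 30 = 3
main commits after divergence: 31 - 30 = 1
feature is 3 commits ahead of main
main is 1 commits ahead of feature

feature ahead: 3, main ahead: 1


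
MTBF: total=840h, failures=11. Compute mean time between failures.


Formula: MTBF = Total operating time / Number of failures
MTBF = 840 / 11
MTBF = 76.36 hours

76.36 hours


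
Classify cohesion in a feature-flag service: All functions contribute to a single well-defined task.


Reasoning: Best: single purpose
Type: Functional cohesion

Functional cohesion


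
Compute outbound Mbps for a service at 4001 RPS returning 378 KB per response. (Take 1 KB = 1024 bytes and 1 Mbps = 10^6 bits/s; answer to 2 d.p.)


Formula: Mbps = payload_bytes * RPS * 8 / 1e6
Payload per request = 378 KB = 378 * 1024 = 387072 bytes
Total bytes/sec = 387072 * 4001 = 1548675072
Total bits/sec = 1548675072 * 8 = 12389400576
Mbps = 12389400576 / 1e6 = 12389.4

12389.4 Mbps


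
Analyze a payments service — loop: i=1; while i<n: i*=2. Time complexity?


Reasoning: i doubles each step so iterations are log2(n)
Complexity: O(log n)

O(log n)


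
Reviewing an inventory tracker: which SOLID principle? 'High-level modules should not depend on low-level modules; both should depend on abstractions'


This describes the Dependency Inversion Principle (DIP)

Dependency Inversion Principle (DIP)


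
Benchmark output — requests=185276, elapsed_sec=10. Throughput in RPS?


Formula: throughput = requests / seconds
throughput = 185276 / 10
throughput = 18527.6 requests/second

18527.6 requests/second


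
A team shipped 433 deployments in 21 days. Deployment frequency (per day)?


Formula: deployments per day = releases / days
= 433 / 21
= 20.619 deploys/day
(equivalently, 144.33 deploys/week)

20.619 deploys/day


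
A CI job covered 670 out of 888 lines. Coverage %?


Coverage = covered / total * 100
Coverage = 670 / 888 * 100
Coverage = 75.45%

75.45%


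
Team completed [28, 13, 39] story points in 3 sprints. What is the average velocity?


Formula: Avg velocity = Total points / Number of sprints
Points: [28, 13, 39]
Sum = 28 + 13 + 39 = 80
Avg velocity = 80 / 3 = 26.67 points/sprint

26.67 points/sprint


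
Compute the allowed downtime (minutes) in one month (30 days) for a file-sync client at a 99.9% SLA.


Formula: allowed downtime = period * (100 - SLA) / 100
Period (month (30 days)) = 43200 minutes
Unavailability fraction = (100 - 99.9) / 100
Allowed downtime = 43200 * (100 - 99.9) / 100
Allowed downtime = 43.2 minutes

43.2 minutes


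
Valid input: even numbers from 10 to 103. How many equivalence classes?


Constraint: even integers in [10, 103]
Class 1: x < 10 — out-of-range invalid
Class 2: x in [10,103] but odd — wrong type invalid
Class 3: x in [10,103] and even — valid
Class 4: x > 103 — out-of-range invalid
Total equivalence classes: 4

4 equivalence classes


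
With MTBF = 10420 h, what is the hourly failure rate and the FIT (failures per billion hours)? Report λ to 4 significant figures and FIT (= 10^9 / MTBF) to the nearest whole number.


Formula: λ = 1 / MTBF; FIT = λ × 1e9 = 1e9 / MTBF
λ = 1 / 10420 ≈ 9.597e-05 failures/hour
FIT = 1e9 / 10420 ≈ 95969 failures per 1e9 hours (nearest whole number)

λ = 9.597e-05 /h, FIT = 95969


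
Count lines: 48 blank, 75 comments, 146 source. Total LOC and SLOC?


Total LOC = blank + comment + code
Total LOC = 48 + 75 + 146 = 269
SLOC (source only) = code = 146

Total LOC: 269, SLOC: 146


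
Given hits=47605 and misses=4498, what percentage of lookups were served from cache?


Formula: hit rate = hits / (hits + misses) * 100
hit rate = 47605 / (47605 + 4498) * 100
hit rate = 47605 / 52103 * 100
hit rate = 91.37%

91.37%


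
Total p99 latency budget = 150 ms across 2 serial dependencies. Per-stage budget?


Formula: per_stage = total_budget / stages
per_stage = 150 / 2
per_stage = 75.0 ms

75.0 ms


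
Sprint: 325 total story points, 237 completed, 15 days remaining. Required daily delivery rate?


Formula: Required rate = Remaining points / Days left
Remaining = 325 - 237 = 88 points
Required rate = 88 / 15 = 5.87 points/day

5.87 points/day


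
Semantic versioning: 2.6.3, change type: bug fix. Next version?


Current: 2.6.3
Change category: 'bug fix' → patch bump
SemVer rule: patch bump → increment PATCH (MAJOR and MINOR unchanged)
New: 2.6.4

2.6.4


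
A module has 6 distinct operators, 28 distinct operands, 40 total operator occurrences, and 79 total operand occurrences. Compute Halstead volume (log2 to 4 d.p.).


Formula: V = N * log2(η), where N = N1 + N2 and η = η1 + η2
η = 6 + 28 = 34
N = 40 + 79 = 119
log2(34) ≈ 5.0875
V = 119 * 5.0875 = 605.41

605.41


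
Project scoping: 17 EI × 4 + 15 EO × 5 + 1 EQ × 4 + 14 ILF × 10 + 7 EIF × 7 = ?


UFP = EI*4 + EO*5 + EQ*4 + ILF*10 + EIF*7
UFP = 17*4 + 15*5 + 1*4 + 14*10 + 7*7
UFP = 68 + 75 + 4 + 140 + 49
UFP = 336

336


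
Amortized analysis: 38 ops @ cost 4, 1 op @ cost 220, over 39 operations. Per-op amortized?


Formula: Amortized cost = Total cost / Operations
Total cost = (38 * 4) + (1 * 220)
Total cost = 152 + 220 = 372
Amortized = 372 / 39 = 9.5385

9.5385


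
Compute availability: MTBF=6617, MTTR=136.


Availability = MTBF / (MTBF + MTTR)
Availability = 6617 / (6617 + 136)
Availability = 6617 / 6753
Availability = 97.9861%

97.9861%


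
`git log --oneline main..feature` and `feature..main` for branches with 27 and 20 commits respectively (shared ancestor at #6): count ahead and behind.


Common ancestor: commit #6
feature commits after divergence: 27 - 6 = 21
main commits after divergence: 20 - 6 = 14
feature is 21 commits ahead of main
main is 14 commits ahead of feature

feature ahead: 21, main ahead: 14


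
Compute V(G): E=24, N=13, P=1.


Formula: V(G) = E - N + 2P
V(G) = 24 - 13 + 2*1
V(G) = 11 + 2
V(G) = 13

13


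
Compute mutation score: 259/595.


Mutation score = killed / total * 100
Mutation score = 259 / 595 * 100
Mutation score = 43.53%

43.53%


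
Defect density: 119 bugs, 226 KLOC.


Defect density = defects / KLOC
Defect density = 119 / 226
Defect density = 0.527 defects/KLOC

0.527 defects/KLOC


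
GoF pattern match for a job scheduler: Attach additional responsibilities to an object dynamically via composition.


This matches the Decorator pattern

Decorator
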